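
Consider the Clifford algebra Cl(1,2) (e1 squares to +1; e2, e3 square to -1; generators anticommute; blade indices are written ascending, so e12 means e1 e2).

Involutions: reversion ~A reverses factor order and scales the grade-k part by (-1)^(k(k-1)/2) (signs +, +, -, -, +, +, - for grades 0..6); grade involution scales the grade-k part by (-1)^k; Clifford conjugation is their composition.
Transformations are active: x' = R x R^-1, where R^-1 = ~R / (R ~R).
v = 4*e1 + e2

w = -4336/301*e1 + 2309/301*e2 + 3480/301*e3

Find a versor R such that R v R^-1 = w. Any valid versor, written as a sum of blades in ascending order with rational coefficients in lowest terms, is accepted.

Construction: equal norms (both 15) license R = v + w = -3132/301*e1 + 2610/301*e2 + 3480/301*e3 — nothing changes along that direction, while (v - w)/2 changes sign, so v maps onto w.
Answer: -3132/301*e1 + 2610/301*e2 + 3480/301*e3


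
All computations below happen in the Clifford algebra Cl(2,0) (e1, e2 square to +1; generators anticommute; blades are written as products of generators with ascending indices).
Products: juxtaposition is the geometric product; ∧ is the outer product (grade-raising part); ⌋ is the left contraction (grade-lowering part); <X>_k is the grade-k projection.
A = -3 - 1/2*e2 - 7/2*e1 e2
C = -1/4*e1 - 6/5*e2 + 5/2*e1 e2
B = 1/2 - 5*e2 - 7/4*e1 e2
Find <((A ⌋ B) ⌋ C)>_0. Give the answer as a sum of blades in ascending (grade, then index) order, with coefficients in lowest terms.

step 1: -41/8 - 7/8*e1 + 15*e2 + 21/4*e1 e2
step 2: -989/32 - 1159/32*e1 + 317/80*e2 - 205/16*e1 e2
step 3: -989/32
Answer: -989/32


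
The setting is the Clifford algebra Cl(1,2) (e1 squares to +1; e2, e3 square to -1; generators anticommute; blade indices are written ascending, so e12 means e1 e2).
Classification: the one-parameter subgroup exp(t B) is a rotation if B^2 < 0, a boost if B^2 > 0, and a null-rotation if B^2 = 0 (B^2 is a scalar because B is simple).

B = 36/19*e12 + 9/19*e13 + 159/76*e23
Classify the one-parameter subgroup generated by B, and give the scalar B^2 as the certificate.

B^2 term by term: the squares give (36/19)^2*(e12)^2 + (9/19)^2*(e13)^2 + (159/76)^2*(e23)^2 = 1296/361*(+1) + 81/361*(+1) + 25281/5776*(-1) = -9/16 (each basis 2-blade squares to minus the product of its generators' squares); cross terms between blades sharing an index anticommute and cancel. So B^2 = -9/16.
Answer: rotation, certificate B^2 = -9/16. Note: conjugating B changes its blade decomposition but never the scalar B^2 = -9/16, whose sign settles the classification.


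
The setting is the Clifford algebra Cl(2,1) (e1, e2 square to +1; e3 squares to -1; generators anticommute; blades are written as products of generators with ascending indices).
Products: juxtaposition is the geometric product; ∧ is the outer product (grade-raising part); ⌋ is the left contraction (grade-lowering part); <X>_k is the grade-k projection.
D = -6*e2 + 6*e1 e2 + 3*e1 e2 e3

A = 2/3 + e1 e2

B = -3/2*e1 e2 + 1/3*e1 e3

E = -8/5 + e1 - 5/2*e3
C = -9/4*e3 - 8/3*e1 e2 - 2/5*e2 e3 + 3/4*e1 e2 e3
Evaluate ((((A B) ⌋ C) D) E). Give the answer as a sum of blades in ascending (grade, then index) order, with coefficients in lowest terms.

step 1: 3/2 - e1 e2 + 2/9*e1 e3 - 1/3*e2 e3
step 2: -38/15 - 1/4*e1 - 1/6*e2 - 21/8*e3 - 4*e1 e2 - 3/5*e2 e3 + 9/8*e1 e2 e3
step 3: 227/8 + 116/5*e1 + 137/10*e2 + 33/20*e3 - 233/40*e1 e2 + 217/20*e1 e3 - 33/2*e2 e3 - 467/20*e1 e2 e3
step 4: -723/40 + 919/50*e1 - 11469/200*e2 - 33771/400*e3 - 12551/200*e1 e2 - 7701/100*e1 e3 - 156/5*e2 e3 + 14169/400*e1 e2 e3
Answer: -723/40 + 919/50*e1 - 11469/200*e2 - 33771/400*e3 - 12551/200*e1 e2 - 7701/100*e1 e3 - 156/5*e2 e3 + 14169/400*e1 e2 e3


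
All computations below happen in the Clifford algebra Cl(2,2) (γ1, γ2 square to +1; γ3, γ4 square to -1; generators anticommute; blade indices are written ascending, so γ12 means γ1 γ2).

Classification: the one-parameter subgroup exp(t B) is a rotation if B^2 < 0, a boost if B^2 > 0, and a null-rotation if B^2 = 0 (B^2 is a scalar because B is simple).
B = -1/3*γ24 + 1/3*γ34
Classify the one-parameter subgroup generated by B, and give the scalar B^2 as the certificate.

B^2 term by term: the squares give (-1/3)^2*(γ24)^2 + (1/3)^2*(γ34)^2 = 1/9*(+1) + 1/9*(-1) = 0 (each basis 2-blade squares to minus the product of its generators' squares); cross terms between blades sharing an index anticommute and cancel. So B^2 = 0.
Answer: null-rotation, certificate B^2 = 0. The scalar 0 is the complete invariant here: its sign names the subgroup type.


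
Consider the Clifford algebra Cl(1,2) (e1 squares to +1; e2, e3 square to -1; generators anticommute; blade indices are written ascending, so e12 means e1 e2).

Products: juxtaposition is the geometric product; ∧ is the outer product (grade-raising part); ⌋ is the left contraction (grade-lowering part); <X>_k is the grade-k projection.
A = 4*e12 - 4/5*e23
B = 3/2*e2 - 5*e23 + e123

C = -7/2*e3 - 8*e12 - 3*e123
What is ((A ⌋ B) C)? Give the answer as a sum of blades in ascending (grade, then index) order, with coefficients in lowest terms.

step 1: -4 + 4/5*e1 + 4*e3
step 2: 14 - 32/5*e2 + 14*e3 + 44*e12 - 14/5*e13 - 12/5*e23 - 20*e123
Answer: 14 - 32/5*e2 + 14*e3 + 44*e12 - 14/5*e13 - 12/5*e23 - 20*e123


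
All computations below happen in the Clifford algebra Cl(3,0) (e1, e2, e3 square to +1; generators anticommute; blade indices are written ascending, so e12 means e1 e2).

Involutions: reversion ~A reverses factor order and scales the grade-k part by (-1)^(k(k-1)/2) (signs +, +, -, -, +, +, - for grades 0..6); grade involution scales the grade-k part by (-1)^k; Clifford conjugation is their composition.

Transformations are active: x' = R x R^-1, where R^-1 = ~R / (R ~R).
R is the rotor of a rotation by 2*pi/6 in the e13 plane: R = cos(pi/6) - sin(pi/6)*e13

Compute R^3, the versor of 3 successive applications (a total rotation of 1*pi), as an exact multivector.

Rotor phase runs at HALF the rotation angle; powers of one rotor simply add phase, so after 3 steps in e13 the phase is 3*pi/6 = pi/2 and R^3 = cos(pi/2) - sin(pi/2)*e13.
cos(pi/2) = 0 and sin(pi/2) = 1, so R^3 = -e13. The net rotation is 1*pi; the rotor keeps the half-angle phase exactly.
Answer: -e13


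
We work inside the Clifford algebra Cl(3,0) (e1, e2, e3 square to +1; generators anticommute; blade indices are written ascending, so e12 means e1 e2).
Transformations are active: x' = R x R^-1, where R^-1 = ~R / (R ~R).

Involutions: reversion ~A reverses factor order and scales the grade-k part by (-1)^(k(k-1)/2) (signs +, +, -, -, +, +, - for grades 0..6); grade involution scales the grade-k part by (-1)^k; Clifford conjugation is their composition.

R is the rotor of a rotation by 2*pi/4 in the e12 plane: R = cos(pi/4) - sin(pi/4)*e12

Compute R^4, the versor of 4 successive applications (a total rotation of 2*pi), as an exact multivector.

Because a rotor carries half the rotation angle, composing 4 copies of this e12-plane rotor multiplies the phase: 4*(pi/4) = pi, hence R^4 = cos(pi) - sin(pi)*e12.
cos(pi) = -1 and sin(pi) = 0, so R^4 = -1. The total rotation 2*pi is 1 full turn, so every vector returns to itself, yet the rotor is -1, on the OTHER sheet of the double cover (an odd number of 2*pi turns).
Answer: -1


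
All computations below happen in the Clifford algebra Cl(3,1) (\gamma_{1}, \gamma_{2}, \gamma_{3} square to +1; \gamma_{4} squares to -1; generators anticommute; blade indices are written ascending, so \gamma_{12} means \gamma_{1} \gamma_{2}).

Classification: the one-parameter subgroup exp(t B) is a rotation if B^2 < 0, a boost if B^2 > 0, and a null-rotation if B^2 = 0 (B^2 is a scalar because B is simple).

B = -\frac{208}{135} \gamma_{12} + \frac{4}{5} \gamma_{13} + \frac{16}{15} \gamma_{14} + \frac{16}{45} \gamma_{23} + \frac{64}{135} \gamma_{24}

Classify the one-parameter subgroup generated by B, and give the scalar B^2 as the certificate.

B^2 term by term: the squares give (-\frac{208}{135})^2*(\gamma_{12})^2 + (\frac{4}{5})^2*(\gamma_{13})^2 + (\frac{16}{15})^2*(\gamma_{14})^2 + (\frac{16}{45})^2*(\gamma_{23})^2 + (\frac{64}{135})^2*(\gamma_{24})^2 = \frac{43264}{18225}*(-1) + \frac{16}{25}*(-1) + \frac{256}{225}*(+1) + \frac{256}{2025}*(-1) + \frac{4096}{18225}*(+1) = -\frac{16}{9} (each basis 2-blade squares to minus the product of its generators' squares); cross terms between blades sharing an index anticommute and cancel; the commuting (index-disjoint) pairs give grade-4 terms 2*c*c'*(blade product), which cancel blade by blade — \gamma_{1234}: -\frac{512}{675} + \frac{512}{675} = 0 — confirming B is simple. So B^2 = -\frac{16}{9}.
Answer: rotation, certificate B^2 = -\frac{16}{9}. Because -\frac{16}{9} is invariant under every versor sandwich, the classification follows from its sign alone.


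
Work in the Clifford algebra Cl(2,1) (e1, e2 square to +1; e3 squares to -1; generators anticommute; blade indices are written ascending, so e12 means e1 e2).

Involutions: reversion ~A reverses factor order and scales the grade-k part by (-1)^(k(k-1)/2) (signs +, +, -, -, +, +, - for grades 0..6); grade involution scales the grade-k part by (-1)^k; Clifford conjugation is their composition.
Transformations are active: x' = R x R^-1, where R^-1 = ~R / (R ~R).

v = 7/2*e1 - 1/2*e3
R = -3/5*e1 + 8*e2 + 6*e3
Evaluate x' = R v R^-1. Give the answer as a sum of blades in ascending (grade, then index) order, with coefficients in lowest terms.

~R = -3/5*e1 + 8*e2 + 6*e3, and R ~R = 709/25, so R^-1 = ~R / (709/25).
R v = 9/10 - 28*e12 - 207/10*e13 - 4*e23
Answer: -5017/1418*e1 + 360/709*e2 + 1249/1418*e3


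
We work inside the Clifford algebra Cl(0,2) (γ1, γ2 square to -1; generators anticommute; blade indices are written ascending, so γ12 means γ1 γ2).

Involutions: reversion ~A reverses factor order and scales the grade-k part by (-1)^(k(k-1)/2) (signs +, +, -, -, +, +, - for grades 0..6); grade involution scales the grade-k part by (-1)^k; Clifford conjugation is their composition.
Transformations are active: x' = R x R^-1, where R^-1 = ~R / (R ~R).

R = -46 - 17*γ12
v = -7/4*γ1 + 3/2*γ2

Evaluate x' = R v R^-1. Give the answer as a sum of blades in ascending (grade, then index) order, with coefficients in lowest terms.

~R = -46 + 17*γ12, and R ~R = 2405, so R^-1 = ~R / (2405).
R v = 106*γ1 - 157/4*γ2
Answer: -22173/9620*γ1 + 7/4810*γ2


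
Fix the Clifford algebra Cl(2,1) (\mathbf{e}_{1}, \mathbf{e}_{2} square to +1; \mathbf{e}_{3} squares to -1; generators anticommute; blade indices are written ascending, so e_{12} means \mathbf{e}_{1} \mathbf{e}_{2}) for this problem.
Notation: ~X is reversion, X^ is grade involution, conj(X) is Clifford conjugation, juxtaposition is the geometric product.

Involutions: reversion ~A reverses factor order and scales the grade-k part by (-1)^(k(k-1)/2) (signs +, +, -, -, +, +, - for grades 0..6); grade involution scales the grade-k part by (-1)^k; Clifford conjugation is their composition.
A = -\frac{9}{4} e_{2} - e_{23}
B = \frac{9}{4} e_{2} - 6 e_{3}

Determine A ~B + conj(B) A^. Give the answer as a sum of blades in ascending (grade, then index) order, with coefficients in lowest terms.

first term: -\frac{81}{16} - 6 e_{2} + \frac{9}{4} e_{3} + \frac{27}{2} e_{23}
second term: -\frac{81}{16} - 6 e_{2} + \frac{9}{4} e_{3} - \frac{27}{2} e_{23}
Answer: -\frac{81}{8} - 12 e_{2} + \frac{9}{2} e_{3}


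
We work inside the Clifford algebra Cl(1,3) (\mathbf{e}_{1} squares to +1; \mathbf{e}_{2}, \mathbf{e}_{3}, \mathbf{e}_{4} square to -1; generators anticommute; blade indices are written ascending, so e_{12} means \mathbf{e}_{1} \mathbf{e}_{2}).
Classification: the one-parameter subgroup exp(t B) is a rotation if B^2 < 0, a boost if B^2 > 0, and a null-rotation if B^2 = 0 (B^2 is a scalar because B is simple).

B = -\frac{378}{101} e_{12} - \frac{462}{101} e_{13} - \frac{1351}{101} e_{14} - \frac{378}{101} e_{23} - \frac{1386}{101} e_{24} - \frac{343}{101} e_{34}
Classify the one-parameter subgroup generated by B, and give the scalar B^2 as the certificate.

B^2 term by term: the squares give (-\frac{378}{101})^2*(e_{12})^2 + (-\frac{462}{101})^2*(e_{13})^2 + (-\frac{1351}{101})^2*(e_{14})^2 + (-\frac{378}{101})^2*(e_{23})^2 + (-\frac{1386}{101})^2*(e_{24})^2 + (-\frac{343}{101})^2*(e_{34})^2 = \frac{142884}{10201}*(+1) + \frac{213444}{10201}*(+1) + \frac{1825201}{10201}*(+1) + \frac{142884}{10201}*(-1) + \frac{1920996}{10201}*(-1) + \frac{117649}{10201}*(-1) = 0 (each basis 2-blade squares to minus the product of its generators' squares); cross terms between blades sharing an index anticommute and cancel; the commuting (index-disjoint) pairs give grade-4 terms 2*c*c'*(blade product), which cancel blade by blade — e_{1234}: \frac{259308}{10201} - \frac{1280664}{10201} + \frac{1021356}{10201} = 0 — confirming B is simple. So B^2 = 0.
Answer: null-rotation, certificate B^2 = 0. No conjugation can change B^2 = 0; the sign gives the class.


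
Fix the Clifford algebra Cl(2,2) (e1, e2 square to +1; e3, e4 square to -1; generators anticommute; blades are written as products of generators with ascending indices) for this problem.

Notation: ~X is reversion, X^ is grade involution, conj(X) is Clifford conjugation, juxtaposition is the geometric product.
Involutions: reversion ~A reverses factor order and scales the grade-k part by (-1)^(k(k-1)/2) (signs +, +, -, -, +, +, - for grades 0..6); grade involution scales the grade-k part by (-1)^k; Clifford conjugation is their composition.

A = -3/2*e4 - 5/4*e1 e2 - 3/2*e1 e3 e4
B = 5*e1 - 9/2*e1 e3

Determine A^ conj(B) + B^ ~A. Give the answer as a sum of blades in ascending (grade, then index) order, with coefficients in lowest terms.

first term: -25/4*e2 + 27/4*e4 + 15/2*e1 e4 + 45/8*e2 e3 - 15/2*e3 e4 + 27/4*e1 e3 e4
second term: -25/4*e2 - 27/4*e4 + 15/2*e1 e4 - 45/8*e2 e3 - 15/2*e3 e4 + 27/4*e1 e3 e4
Answer: -25/2*e2 + 15*e1 e4 - 15*e3 e4 + 27/2*e1 e3 e4


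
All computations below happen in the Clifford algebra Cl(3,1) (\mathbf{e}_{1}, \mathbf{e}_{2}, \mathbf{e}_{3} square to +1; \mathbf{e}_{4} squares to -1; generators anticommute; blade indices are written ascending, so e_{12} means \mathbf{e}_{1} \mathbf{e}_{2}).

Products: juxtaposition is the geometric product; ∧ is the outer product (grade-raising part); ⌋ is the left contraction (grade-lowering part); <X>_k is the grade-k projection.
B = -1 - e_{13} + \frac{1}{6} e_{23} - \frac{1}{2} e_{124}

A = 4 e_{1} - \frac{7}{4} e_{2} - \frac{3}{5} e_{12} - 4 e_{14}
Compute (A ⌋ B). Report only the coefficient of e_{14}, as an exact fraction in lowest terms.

step 1: -2 e_{2} - \frac{103}{24} e_{3} - \frac{3}{10} e_{4} - \frac{7}{8} e_{14} - 2 e_{24}
Answer: -\frac{7}{8}


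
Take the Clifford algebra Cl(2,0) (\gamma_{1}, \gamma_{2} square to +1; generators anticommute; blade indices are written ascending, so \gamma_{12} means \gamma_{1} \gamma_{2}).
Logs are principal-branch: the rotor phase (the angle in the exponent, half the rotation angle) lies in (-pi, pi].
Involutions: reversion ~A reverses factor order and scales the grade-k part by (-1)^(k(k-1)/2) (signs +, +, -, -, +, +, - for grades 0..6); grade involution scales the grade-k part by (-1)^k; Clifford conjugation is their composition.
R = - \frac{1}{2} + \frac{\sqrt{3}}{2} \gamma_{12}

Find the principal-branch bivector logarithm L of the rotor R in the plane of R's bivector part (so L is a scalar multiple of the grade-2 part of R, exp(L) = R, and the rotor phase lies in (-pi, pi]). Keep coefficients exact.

The scalar part of R is - \frac{1}{2}, which pins the rotor phase on the principal branch; dividing the bivector part by the sine of that phase recovers the unit plane, and L is the phase times that plane.
Concretely: cos(phase) = - \frac{1}{2} gives phase = ±\frac{2 \pi}{3}, and since phase/sin(phase) is even the sign is immaterial: L = (phase/sin(phase)) * <R>_2 = (\frac{4 \sqrt{3} \pi}{9}) * <R>_2.
Answer: \frac{2 \pi}{3} \gamma_{12}


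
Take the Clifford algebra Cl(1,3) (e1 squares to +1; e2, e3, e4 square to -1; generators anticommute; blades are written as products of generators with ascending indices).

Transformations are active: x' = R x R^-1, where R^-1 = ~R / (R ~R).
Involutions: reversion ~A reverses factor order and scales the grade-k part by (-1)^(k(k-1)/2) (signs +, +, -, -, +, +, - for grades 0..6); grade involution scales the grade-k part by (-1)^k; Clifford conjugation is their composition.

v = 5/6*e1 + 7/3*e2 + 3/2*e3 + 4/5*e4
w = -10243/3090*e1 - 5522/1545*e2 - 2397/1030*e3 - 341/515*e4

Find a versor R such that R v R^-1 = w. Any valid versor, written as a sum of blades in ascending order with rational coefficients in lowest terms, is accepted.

Equal squares first: v^2 = w^2 = -191/25. Then v + w = -1278/515*e1 - 639/515*e2 - 426/515*e3 + 71/515*e4 is a versor taking v to w, provided it is invertible.
Answer: -1278/515*e1 - 639/515*e2 - 426/515*e3 + 71/515*e4


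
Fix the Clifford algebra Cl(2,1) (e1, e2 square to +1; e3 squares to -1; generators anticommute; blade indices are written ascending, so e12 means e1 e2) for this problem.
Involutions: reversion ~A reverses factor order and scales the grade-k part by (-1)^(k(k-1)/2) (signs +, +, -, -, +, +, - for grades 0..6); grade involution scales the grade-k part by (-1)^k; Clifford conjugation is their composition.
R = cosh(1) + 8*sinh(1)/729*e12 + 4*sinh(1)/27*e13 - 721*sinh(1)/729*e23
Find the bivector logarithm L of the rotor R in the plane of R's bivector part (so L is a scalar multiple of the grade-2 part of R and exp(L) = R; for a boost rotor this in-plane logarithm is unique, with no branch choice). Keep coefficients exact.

The scalar part of R is cosh(1), which determines |rapidity| via cosh; the sign lives in the bivector part, and pairing them (bivector part over sinh of the rapidity = the plane) gives the unique in-plane L = rapidity * plane.
Concretely: cosh(rapidity) = cosh(1) gives rapidity = ±1, and since rapidity/sinh(rapidity) is even the sign is immaterial: L = (rapidity/sinh(rapidity)) * <R>_2 = (1/sinh(1)) * <R>_2.
Answer: 8/729*e12 + 4/27*e13 - 721/729*e23


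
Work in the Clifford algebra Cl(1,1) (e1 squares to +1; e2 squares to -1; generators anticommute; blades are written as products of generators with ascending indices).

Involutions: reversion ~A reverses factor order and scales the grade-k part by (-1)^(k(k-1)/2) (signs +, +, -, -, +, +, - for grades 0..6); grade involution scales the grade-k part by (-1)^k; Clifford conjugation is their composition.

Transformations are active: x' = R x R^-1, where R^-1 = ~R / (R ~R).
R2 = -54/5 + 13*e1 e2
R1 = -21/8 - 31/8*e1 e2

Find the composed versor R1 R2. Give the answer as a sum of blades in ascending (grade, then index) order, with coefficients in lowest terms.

Distribute over the terms of R1 (each basis-blade product reordered to ascending indices, repeated generators contracted through their squares):
(-21/8) R2 = 567/20 - 273/8*e1 e2
(-31/8*e1 e2) R2 = -403/8 + 837/20*e1 e2
Summing the partial products and collecting blades:
Answer: -881/40 + 309/40*e1 e2


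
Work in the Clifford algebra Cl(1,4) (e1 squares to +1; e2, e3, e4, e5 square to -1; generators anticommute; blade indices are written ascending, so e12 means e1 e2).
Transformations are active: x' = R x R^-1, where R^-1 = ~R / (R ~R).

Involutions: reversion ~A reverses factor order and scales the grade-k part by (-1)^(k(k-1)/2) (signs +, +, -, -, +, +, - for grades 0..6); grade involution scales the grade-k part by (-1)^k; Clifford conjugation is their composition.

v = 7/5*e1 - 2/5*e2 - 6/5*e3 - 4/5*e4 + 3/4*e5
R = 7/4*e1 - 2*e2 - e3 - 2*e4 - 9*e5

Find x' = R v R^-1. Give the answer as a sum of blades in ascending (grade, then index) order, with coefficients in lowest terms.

~R = 7/4*e1 - 2*e2 - e3 - 2*e4 - 9*e5, and R ~R = -1391/16, so R^-1 = ~R / (-1391/16).
R v = 28/5 + 21/10*e12 - 7/10*e13 + 7/5*e14 + 1113/80*e15 + 2*e23 + 4/5*e24 - 51/10*e25 - 8/5*e34 - 231/20*e35 - 87/10*e45
Answer: -2261/1391*e1 + 4574/6955*e2 + 9242/6955*e3 + 7356/6955*e4 + 11391/27820*e5


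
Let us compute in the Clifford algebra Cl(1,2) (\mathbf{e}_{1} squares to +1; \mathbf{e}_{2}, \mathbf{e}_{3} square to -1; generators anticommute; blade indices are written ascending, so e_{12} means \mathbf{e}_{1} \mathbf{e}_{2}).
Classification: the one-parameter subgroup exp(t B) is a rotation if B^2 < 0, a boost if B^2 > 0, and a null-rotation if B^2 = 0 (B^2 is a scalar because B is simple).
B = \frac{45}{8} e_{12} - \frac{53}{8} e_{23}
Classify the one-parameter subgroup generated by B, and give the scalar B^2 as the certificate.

B^2 term by term: the squares give (\frac{45}{8})^2*(e_{12})^2 + (-\frac{53}{8})^2*(e_{23})^2 = \frac{2025}{64}*(+1) + \frac{2809}{64}*(-1) = -\frac{49}{4} (each basis 2-blade squares to minus the product of its generators' squares); cross terms between blades sharing an index anticommute and cancel. So B^2 = -\frac{49}{4}.
Answer: rotation, certificate B^2 = -\frac{49}{4}. Note: conjugating B changes its blade decomposition but never the scalar B^2 = -\frac{49}{4}, whose sign settles the classification.


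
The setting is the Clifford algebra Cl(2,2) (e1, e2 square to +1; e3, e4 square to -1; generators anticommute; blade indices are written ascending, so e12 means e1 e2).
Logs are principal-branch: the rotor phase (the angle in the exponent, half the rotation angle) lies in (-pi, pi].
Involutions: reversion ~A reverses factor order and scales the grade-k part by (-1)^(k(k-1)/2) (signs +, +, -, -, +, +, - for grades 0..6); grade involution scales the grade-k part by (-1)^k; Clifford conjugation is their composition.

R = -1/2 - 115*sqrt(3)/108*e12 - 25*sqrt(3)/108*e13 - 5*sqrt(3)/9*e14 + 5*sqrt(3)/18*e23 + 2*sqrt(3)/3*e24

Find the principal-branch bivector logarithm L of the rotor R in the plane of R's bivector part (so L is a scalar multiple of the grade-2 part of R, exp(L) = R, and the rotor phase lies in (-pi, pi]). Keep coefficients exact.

The scalar part of R is -1/2, and that scalar determines the rotor phase on the principal branch; recovering the unit plane as bivector-part over sine of the phase gives L = phase * plane.
Concretely: cos(phase) = -1/2 gives phase = ±2*pi/3, and since phase/sin(phase) is even the sign is immaterial: L = (phase/sin(phase)) * <R>_2 = (4*sqrt(3)*pi/9) * <R>_2.
Answer: -115*pi/81*e12 - 25*pi/81*e13 - 20*pi/27*e14 + 10*pi/27*e23 + 8*pi/9*e24


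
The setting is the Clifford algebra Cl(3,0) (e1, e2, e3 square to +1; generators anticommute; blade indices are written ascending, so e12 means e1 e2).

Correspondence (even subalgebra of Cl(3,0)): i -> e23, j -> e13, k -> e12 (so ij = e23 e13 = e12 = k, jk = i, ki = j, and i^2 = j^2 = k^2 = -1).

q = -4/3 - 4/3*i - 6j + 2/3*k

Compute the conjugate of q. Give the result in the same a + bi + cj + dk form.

In blades: q = -4/3 + 2/3*e12 - 6*e13 - 4/3*e23.
Quaternion conjugation is reversion on the even subalgebra: the scalar is fixed and every grade-2 blade flips sign, giving -4/3 - 2/3*e12 + 6*e13 + 4/3*e23; translating back:
Answer: -4/3 + 4/3*i + 6j - 2/3*k


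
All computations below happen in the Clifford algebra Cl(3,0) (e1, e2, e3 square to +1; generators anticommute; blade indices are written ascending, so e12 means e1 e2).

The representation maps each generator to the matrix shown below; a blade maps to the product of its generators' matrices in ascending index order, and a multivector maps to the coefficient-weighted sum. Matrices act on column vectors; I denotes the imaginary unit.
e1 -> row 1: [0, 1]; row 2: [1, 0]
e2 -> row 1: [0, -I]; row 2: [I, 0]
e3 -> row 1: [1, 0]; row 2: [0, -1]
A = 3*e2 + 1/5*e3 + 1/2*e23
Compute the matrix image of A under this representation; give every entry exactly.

Bivector images (products of the table entries): rho(e23) = rho(e2)rho(e3) = row 1: [0, I]; row 2: [I, 0].
M = (3)*rho(e2) + (1/5)*rho(e3) + (1/2)*rho(e23), summed entrywise:
Answer: row 1: [1/5, -5*I/2]; row 2: [7*I/2, -1/5]


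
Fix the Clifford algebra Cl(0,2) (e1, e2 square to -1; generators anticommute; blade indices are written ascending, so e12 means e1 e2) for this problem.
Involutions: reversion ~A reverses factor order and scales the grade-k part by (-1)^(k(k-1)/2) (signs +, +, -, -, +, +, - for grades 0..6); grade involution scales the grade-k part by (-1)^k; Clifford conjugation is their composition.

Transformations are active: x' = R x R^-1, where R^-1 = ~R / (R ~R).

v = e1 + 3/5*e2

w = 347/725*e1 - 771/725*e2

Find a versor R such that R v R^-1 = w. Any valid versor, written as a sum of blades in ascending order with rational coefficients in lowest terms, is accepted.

A norm check does it: q(v) = q(w) = -34/25, hence R = v + w = 1072/725*e1 - 336/725*e2 realises the map — parallel part kept, (v - w)/2 negated, v carried to w.
Answer: 1072/725*e1 - 336/725*e2


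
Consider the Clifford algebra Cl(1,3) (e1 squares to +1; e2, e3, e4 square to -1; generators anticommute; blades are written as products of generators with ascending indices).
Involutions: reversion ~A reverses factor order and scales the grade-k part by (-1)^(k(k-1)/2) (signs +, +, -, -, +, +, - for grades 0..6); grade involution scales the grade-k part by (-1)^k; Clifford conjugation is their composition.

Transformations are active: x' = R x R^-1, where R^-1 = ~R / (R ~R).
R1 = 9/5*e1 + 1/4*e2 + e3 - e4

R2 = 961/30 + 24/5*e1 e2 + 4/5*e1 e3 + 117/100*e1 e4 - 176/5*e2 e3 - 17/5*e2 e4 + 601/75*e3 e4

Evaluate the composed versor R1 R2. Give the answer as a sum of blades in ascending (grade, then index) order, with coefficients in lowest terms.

Distribute over the terms of R1 (each basis-blade product reordered to ascending indices, repeated generators contracted through their squares):
(9/5*e1) R2 = 2883/50*e1 + 216/25*e2 + 36/25*e3 + 1053/500*e4 - 1584/25*e1 e2 e3 - 153/25*e1 e2 e4 + 1803/125*e1 e3 e4
(1/4*e2) R2 = 6/5*e1 + 961/120*e2 + 44/5*e3 + 17/20*e4 - 1/5*e1 e2 e3 - 117/400*e1 e2 e4 + 601/300*e2 e3 e4
(e3) R2 = 4/5*e1 - 176/5*e2 + 961/30*e3 - 601/75*e4 + 24/5*e1 e2 e3 - 117/100*e1 e3 e4 + 17/5*e2 e3 e4
(-e4) R2 = -117/100*e1 + 17/5*e2 - 601/75*e3 - 961/30*e4 - 24/5*e1 e2 e4 - 4/5*e1 e3 e4 + 176/5*e2 e3 e4
Summing the partial products and collecting blades:
Answer: 5849/100*e1 - 9091/600*e2 + 1713/50*e3 - 13909/375*e4 - 1469/25*e1 e2 e3 - 897/80*e1 e2 e4 + 6227/500*e1 e3 e4 + 12181/300*e2 e3 e4


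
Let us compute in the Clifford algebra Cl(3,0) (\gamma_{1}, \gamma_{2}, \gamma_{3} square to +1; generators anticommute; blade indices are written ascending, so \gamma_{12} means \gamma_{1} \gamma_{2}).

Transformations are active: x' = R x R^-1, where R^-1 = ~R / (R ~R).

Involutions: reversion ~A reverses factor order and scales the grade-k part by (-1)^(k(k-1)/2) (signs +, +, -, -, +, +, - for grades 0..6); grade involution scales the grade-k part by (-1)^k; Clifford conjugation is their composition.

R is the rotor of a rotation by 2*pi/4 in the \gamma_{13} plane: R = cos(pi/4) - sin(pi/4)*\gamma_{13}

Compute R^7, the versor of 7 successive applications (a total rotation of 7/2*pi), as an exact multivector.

Half-angle bookkeeping: 7 applications in \gamma_{13} add up to rotor phase 7*pi/4 = \frac{7 \pi}{4}, so R^7 = cos(\frac{7 \pi}{4}) - sin(\frac{7 \pi}{4})*\gamma_{13}.
cos(\frac{7 \pi}{4}) = \frac{\sqrt{2}}{2} and sin(\frac{7 \pi}{4}) = - \frac{\sqrt{2}}{2}, so R^7 = \frac{\sqrt{2}}{2} + \frac{\sqrt{2}}{2} \gamma_{13}. The net rotation is 3/2*pi (after discarding 1 full turn, each of which contributes a factor -1 to the rotor); the rotor keeps the half-angle phase exactly.
Answer: \frac{\sqrt{2}}{2} + \frac{\sqrt{2}}{2} \gamma_{13}


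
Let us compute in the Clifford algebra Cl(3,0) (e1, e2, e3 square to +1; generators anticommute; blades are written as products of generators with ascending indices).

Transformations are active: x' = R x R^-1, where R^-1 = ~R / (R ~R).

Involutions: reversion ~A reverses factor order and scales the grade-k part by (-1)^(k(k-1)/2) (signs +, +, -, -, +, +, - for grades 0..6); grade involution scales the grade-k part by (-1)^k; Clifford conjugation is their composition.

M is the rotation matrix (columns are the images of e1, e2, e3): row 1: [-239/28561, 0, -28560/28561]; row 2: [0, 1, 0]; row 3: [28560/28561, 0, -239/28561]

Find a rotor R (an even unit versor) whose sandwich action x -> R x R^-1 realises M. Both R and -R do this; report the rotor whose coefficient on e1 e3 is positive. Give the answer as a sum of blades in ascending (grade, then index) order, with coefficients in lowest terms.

Method: write R = a + b12*e1 e2 + b13*e1 e3 + b23*e2 e3 with a^2 + b12^2 + b13^2 + b23^2 = 1 (so R^-1 = ~R). Expanding the columns R e_j ~R gives tr M = 4a^2 - 1 and, from the antisymmetric part, M21 - M12 = -4a*b12, M13 - M31 = 4a*b13, M32 - M23 = -4a*b23.
Here tr M = 28083/28561, so a^2 = (1 + tr M)/4 = 14161/28561 and a = ±119/169. Taking a = 119/169: M21 - M12 = 0, M13 - M31 = -57120/28561, M32 - M23 = 0, giving b12 = 0, b13 = -120/169, b23 = 0, i.e. R = 119/169 - 120/169*e1 e3.
Its e1 e3 coefficient is negative, so report the other preimage -R.
Answer: -119/169 + 120/169*e1 e3. Why the constraint matters: R and -R act identically through the sandwich — M has trace 28083/28561 either way — so only the sign condition on e1 e3 picks one of the two preimages.


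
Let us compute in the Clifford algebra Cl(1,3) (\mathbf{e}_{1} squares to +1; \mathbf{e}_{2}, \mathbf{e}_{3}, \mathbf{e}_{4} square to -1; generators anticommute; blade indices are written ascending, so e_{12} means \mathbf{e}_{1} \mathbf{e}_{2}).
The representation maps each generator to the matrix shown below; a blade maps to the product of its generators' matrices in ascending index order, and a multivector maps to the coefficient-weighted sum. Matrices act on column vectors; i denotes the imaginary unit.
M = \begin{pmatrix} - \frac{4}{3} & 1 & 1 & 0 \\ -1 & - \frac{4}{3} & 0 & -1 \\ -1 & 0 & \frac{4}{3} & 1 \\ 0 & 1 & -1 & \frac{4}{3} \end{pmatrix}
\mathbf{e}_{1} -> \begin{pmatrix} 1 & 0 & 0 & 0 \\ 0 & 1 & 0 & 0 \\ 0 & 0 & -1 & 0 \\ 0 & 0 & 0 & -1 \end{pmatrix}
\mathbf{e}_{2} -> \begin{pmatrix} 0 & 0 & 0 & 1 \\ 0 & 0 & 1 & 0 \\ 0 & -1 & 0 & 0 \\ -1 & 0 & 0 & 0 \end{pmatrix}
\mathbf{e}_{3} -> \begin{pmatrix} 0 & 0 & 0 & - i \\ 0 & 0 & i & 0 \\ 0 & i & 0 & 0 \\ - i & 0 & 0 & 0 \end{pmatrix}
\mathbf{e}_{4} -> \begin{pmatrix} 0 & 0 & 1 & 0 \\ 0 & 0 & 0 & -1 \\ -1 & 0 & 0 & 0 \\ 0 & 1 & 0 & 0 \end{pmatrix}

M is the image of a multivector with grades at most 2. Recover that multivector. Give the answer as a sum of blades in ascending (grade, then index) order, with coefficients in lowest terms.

Method: the blade images are trace-orthogonal — tr(rho(e_A) rho(e_B)^-1) = 4 if A = B and 0 otherwise — and rho(e_A)^-1 = (e_A)^2 * rho(e_A) with (e_A)^2 = +1 or -1, so the coefficient of e_A in the preimage is (e_A)^2 * tr(M rho(e_A))/4.
Nonzero projections over blades of grade <= 2: e_{1}: (e_{1})^2 = +1, tr(M rho(e_{1})) = - \frac{16}{3}, coefficient -\frac{4}{3}; e_{4}: (e_{4})^2 = -1, tr(M rho(e_{4})) = -4, coefficient 1; e_{24}: (e_{24})^2 = -1, tr(M rho(e_{24})) = -4, coefficient 1. Every other blade of grade <= 2 projects to 0.
Answer: -\frac{4}{3} e_{1} + e_{4} + e_{24}


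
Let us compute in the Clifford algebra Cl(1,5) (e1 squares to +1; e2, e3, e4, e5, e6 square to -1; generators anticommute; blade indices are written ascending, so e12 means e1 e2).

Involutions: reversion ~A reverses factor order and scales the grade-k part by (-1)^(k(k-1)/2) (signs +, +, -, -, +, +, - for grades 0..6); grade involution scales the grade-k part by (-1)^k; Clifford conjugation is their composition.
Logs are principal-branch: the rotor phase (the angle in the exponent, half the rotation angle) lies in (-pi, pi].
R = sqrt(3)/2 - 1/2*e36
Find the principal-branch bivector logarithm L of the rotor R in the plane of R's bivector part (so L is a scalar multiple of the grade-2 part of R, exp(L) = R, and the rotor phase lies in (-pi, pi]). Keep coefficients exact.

The scalar part of R is sqrt(3)/2, which fixes the principal-branch rotor phase; the unit plane is then the bivector part divided by the sine of that phase, and L is that plane scaled by the phase.
Concretely: cos(phase) = sqrt(3)/2 gives phase = ±pi/6, and since phase/sin(phase) is even the sign is immaterial: L = (phase/sin(phase)) * <R>_2 = (pi/3) * <R>_2.
Answer: -pi/6*e36


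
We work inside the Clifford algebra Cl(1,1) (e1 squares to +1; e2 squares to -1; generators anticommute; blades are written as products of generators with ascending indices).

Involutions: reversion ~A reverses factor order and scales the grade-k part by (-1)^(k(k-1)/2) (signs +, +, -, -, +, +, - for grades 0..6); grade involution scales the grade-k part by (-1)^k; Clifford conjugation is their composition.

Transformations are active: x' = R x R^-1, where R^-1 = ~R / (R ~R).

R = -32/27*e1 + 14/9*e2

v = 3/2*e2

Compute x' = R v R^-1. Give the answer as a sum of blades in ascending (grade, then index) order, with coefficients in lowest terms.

~R = -32/27*e1 + 14/9*e2, and R ~R = -740/729, so R^-1 = ~R / (-740/729).
R v = -7/3 - 16/9*e1 e2
Answer: -1008/185*e1 + 2091/370*e2


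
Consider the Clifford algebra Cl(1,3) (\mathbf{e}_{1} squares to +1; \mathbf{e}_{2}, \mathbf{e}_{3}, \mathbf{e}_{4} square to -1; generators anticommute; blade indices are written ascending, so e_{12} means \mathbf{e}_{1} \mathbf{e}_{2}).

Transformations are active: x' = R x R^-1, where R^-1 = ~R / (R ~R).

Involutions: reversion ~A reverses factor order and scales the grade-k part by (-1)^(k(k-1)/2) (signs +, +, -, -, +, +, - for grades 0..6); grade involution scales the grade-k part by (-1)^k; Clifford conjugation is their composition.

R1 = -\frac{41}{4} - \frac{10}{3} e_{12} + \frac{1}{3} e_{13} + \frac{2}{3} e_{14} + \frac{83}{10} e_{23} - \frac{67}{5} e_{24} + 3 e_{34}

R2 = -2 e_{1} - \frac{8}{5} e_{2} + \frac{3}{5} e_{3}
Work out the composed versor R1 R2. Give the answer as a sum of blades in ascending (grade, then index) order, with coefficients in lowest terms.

Distribute over the terms of R2 (each basis-blade product reordered to ascending indices, repeated generators contracted through their squares):
R1 (-2 e_{1}) = \frac{41}{2} e_{1} - \frac{20}{3} e_{2} + \frac{2}{3} e_{3} + \frac{4}{3} e_{4} - \frac{83}{5} e_{123} + \frac{134}{5} e_{124} - 6 e_{134}
R1 (-\frac{8}{5} e_{2}) = -\frac{16}{3} e_{1} + \frac{82}{5} e_{2} - \frac{332}{25} e_{3} + \frac{536}{25} e_{4} + \frac{8}{15} e_{123} + \frac{16}{15} e_{124} - \frac{24}{5} e_{234}
R1 (\frac{3}{5} e_{3}) = -\frac{1}{5} e_{1} - \frac{249}{50} e_{2} - \frac{123}{20} e_{3} + \frac{9}{5} e_{4} - 2 e_{123} - \frac{2}{5} e_{134} + \frac{201}{25} e_{234}
Summing the partial products and collecting blades:
Answer: \frac{449}{30} e_{1} + \frac{713}{150} e_{2} - \frac{5629}{300} e_{3} + \frac{1843}{75} e_{4} - \frac{271}{15} e_{123} + \frac{418}{15} e_{124} - \frac{32}{5} e_{134} + \frac{81}{25} e_{234}


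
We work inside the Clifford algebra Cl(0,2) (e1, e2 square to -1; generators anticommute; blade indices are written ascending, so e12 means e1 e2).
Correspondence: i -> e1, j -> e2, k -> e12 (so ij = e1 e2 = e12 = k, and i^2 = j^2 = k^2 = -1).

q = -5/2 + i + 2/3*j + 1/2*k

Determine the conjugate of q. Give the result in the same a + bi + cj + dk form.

In blades: q = -5/2 + e1 + 2/3*e2 + 1/2*e12.
Conjugation here is Clifford conjugation: the scalar is fixed and the grade-1 and grade-2 blades all flip sign, giving -5/2 - e1 - 2/3*e2 - 1/2*e12; translating back:
Answer: -5/2 - i - 2/3*j - 1/2*k


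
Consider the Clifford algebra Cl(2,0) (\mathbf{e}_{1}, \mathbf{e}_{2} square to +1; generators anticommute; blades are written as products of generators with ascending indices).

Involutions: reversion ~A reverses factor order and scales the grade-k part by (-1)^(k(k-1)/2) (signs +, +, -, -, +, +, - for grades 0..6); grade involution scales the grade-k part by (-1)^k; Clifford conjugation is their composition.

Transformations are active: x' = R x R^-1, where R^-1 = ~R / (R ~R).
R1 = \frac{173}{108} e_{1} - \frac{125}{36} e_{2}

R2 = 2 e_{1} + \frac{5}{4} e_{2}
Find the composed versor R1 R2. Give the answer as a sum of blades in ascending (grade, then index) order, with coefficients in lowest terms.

Distribute over the terms of R1 (each basis-blade product reordered to ascending indices, repeated generators contracted through their squares):
(\frac{173}{108} e_{1}) R2 = \frac{173}{54} + \frac{865}{432} e_{1} e_{2}
(-\frac{125}{36} e_{2}) R2 = -\frac{625}{144} + \frac{125}{18} e_{1} e_{2}
Summing the partial products and collecting blades:
Answer: -\frac{491}{432} + \frac{3865}{432} e_{1} e_{2}


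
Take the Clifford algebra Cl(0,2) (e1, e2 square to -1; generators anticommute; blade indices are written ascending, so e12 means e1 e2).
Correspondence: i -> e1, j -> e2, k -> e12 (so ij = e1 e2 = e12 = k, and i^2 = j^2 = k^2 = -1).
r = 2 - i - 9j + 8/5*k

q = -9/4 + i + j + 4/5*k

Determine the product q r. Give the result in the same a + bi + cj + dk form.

In blades: q = -9/4 + e1 + e2 + 4/5*e12, r = 2 - e1 - 9*e2 + 8/5*e12.
Distribute q over r term by term (generator squares from the signature, products reordered to ascending indices): (-9/4)*r = -9/2 + 9/4*e1 + 81/4*e2 - 18/5*e12; (e1)*r = 1 + 2*e1 - 8/5*e2 - 9*e12; (e2)*r = 9 + 8/5*e1 + 2*e2 + e12; (4/5*e12)*r = -32/25 + 36/5*e1 - 4/5*e2 + 8/5*e12.
Sum: 211/50 + 261/20*e1 + 397/20*e2 - 10*e12; translating back through the correspondence:
Answer: 211/50 + 261/20*i + 397/20*j - 10k


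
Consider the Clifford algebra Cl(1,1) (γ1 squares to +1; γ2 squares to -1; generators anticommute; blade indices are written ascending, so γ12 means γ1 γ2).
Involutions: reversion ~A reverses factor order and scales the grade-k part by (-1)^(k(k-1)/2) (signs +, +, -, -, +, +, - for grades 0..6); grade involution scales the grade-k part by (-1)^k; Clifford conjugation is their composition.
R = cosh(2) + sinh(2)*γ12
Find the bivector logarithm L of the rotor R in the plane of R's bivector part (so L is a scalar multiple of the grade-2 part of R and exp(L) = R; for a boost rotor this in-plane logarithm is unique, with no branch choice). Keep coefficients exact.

The scalar part of R is cosh(2), which determines |rapidity| via cosh; the sign lives in the bivector part, and pairing them (bivector part over sinh of the rapidity = the plane) gives the unique in-plane L = rapidity * plane.
Concretely: cosh(rapidity) = cosh(2) gives rapidity = ±2, and since rapidity/sinh(rapidity) is even the sign is immaterial: L = (rapidity/sinh(rapidity)) * <R>_2 = (2/sinh(2)) * <R>_2.
Answer: 2*γ12


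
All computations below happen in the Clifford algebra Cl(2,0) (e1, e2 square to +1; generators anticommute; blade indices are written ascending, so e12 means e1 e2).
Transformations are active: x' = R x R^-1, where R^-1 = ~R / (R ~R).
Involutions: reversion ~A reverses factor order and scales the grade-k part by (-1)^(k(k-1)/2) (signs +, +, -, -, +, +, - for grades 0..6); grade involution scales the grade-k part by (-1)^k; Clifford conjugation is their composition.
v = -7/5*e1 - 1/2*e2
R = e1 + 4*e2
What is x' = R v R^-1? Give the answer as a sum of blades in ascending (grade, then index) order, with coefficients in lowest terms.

~R = e1 + 4*e2, and R ~R = 17, so R^-1 = ~R / (17).
R v = -17/5 + 51/10*e12
Answer: e1 - 11/10*e2


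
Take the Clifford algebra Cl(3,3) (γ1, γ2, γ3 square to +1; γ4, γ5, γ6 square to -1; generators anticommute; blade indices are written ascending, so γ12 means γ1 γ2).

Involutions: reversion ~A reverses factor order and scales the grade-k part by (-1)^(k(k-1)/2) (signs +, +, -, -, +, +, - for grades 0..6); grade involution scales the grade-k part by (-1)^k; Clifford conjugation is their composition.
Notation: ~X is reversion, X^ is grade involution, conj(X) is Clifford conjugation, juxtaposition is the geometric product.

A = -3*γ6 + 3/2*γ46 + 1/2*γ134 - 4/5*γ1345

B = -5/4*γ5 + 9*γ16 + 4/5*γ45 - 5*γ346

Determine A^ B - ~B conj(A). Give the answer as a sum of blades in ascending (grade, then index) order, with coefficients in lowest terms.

first term: 27*γ1 + 15/2*γ3 + 16/25*γ13 - 27/2*γ14 + 5/2*γ16 + 15*γ34 + 51/20*γ56 - γ134 + 2/5*γ135 + 4*γ156 - 9/2*γ346 + 171/40*γ456 + 5/8*γ1345 + 36/5*γ3456
second term: 27*γ1 + 15/2*γ3 - 16/25*γ13 + 27/2*γ14 - 5/2*γ16 - 15*γ34 - 51/20*γ56 + γ134 - 2/5*γ135 - 4*γ156 + 9/2*γ346 - 171/40*γ456 + 5/8*γ1345 + 36/5*γ3456
Answer: 32/25*γ13 - 27*γ14 + 5*γ16 + 30*γ34 + 51/10*γ56 - 2*γ134 + 4/5*γ135 + 8*γ156 - 9*γ346 + 171/20*γ456
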